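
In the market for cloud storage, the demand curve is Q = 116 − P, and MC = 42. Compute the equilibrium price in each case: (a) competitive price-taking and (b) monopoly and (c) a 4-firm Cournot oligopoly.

Competition: P = 42; Monopoly: P = 79; Cournot: P = 56.8

Inverting demand: P = 116 − Q.
Perfect competition: P = MC = 42, so 116 − Q = 42 and Q = 74.
The monopolist equates marginal revenue to marginal cost: 116 − 2Q = 42, so Q = 37. From demand, P = 79.
With 4 symmetric Cournot firms, each firm's FOC gives 116 − 5q = 42, so q = 14.8, Q = 4·14.8 = 59.2, and P = 56.8.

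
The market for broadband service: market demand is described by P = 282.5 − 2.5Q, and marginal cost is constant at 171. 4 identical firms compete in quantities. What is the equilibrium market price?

P = 193.3

In a 4-firm Cournot equilibrium, symmetry and the first-order condition give q = (282.5 − 171)/(12.5) = 8.92. So Q = 35.68 and P = 193.3.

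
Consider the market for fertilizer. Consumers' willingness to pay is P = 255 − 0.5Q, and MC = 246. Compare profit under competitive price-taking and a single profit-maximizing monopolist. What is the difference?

Perfect competition: P = MC = 246, so 255 − 0.5Q = 246 and Q = 18.
Profit = (246 − 246)·18 = 0.
A monopolist chooses Q where MR = MC. MR = 255 − Q; setting this equal to 246 gives Q = 9 and P = 250.5.
Profit = (250.5 − 246)·9 = 40.5.
Change in profit: 40.5 − 0 = 40.5.

Profit rises by 40.5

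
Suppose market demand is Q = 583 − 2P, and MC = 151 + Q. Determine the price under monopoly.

P = 256.375

Inverting demand: P = 291.5 − 0.5Q.
Monopoly sets MR = MC: 291.5 − Q = 151 + Q ⇒ Q = 70.25, P = 291.5 − 0.5·70.25 = 256.375.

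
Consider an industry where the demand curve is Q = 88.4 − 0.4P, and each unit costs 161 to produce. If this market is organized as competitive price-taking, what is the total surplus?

TS = 720

Inverting demand: P = 221 − 2.5Q.
Competitive firms price at marginal cost: P = 161, giving Q = 24.
CS = ½·(221 − 161)·24 = 720; PS = (161 − 161)·24 = 0; TS = 720.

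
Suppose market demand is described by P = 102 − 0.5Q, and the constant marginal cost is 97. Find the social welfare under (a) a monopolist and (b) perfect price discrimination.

A monopolist chooses Q where MR = MC. MR = 102 − Q; setting this equal to 97 gives Q = 5 and P = 99.5.
CS = ½·(102 − 99.5)·5 = 6.25; PS = (99.5 − 97)·5 = 12.5; TS = 18.75.
Under first-degree price discrimination the firm charges each unit its demand price and produces up to where P = MC, i.e. Q = 10. Consumer surplus is zero; producer surplus equals total surplus.
TS = 25 (equal to competitive TS).

Monopoly: TS = 18.75; Perfect PD: TS = 25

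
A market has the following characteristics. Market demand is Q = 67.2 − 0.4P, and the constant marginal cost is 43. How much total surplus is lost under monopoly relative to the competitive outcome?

DWL = 781.25

Inverting demand: P = 168 − 2.5Q.
Competitive firms price at marginal cost: P = 43, giving Q = 50.
Monopoly sets MR = MC: 168 − 5Q = 43 ⇒ Q = 25, P = 168 − 2.5·25 = 105.5.
DWL is the triangle between Q = 25 and Q = 50: ½·(50 − 25)·(105.5 − 43) = 781.25.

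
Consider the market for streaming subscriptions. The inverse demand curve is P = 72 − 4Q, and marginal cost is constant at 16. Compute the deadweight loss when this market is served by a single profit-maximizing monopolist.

Under competition P = MC = 16, so Q = (72 − 16)/4 = 14.
Monopoly sets MR = MC: 72 − 8Q = 16 ⇒ Q = 7, P = 72 − 4·7 = 44.
DWL is the triangle between Q = 7 and Q = 14: ½·(14 − 7)·(44 − 16) = 98.

DWL = 98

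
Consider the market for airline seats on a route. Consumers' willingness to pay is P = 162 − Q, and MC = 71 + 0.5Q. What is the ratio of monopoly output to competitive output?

The monopolist equates marginal revenue to marginal cost: 162 − 2Q = 71 + 0.5Q, so Q = 36.4. From demand, P = 125.6.
Competitive equilibrium sets price equal to marginal cost: 162 − Q = 71 + 0.5Q, so Q = 182/3 and P = 304/3.
Ratio Q_m/Q_c = 36.4/(182/3) = 0.6.

Q_m/Q_c = 0.6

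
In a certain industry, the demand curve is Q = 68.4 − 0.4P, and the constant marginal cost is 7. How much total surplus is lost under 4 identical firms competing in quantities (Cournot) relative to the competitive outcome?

DWL = 215.168

Inverting demand: P = 171 − 2.5Q.
Under competition P = MC = 7, so Q = (171 − 7)/2.5 = 65.6.
In a 4-firm Cournot equilibrium, symmetry and the first-order condition give q = (171 − 7)/(12.5) = 13.12. So Q = 52.48 and P = 39.8.
DWL is the triangle between Q = 52.48 and Q = 65.6: ½·(65.6 − 52.48)·(39.8 − 7) = 215.168.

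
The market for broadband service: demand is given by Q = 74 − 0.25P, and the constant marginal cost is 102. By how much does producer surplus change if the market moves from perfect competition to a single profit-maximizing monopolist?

Producer surplus rises by 2352.25

Inverting demand: P = 296 − 4Q.
Competitive firms price at marginal cost: P = 102, giving Q = 48.5.
PS = (102 − 102)·48.5 = 0.
A monopolist chooses Q where MR = MC. MR = 296 − 8Q; setting this equal to 102 gives Q = 24.25 and P = 199.
PS = (199 − 102)·24.25 = 2352.25.
Change in producer surplus: 2352.25 − 0 = 2352.25.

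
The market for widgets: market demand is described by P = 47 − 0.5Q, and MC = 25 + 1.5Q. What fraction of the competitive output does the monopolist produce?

Monopoly sets MR = MC: 47 − Q = 25 + 1.5Q ⇒ Q = 8.8, P = 47 − 0.5·8.8 = 42.6.
Under competition P = MC: 47 − 0.5Q = 25 + 1.5Q ⇒ Q = 11, P = 41.5.
Ratio Q_m/Q_c = 8.8/11 = 0.8.

Q_m/Q_c = 0.8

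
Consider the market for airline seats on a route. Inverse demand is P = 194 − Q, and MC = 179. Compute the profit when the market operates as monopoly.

Profit = 56.25

A monopolist chooses Q where MR = MC. MR = 194 − 2Q; setting this equal to 179 gives Q = 7.5 and P = 186.5.
Profit = (186.5 − 179)·7.5 = 56.25.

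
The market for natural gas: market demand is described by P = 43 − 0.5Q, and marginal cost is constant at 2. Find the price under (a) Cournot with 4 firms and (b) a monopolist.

Cournot: P = 10.2; Monopoly: P = 22.5

With 4 symmetric Cournot firms, each firm's FOC gives 43 − 2.5q = 2, so q = 16.4, Q = 4·16.4 = 65.6, and P = 10.2.
A monopolist chooses Q where MR = MC. MR = 43 − Q; setting this equal to 2 gives Q = 41 and P = 22.5.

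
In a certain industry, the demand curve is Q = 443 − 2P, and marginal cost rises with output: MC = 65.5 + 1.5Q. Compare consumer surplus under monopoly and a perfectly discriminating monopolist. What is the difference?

Inverting demand: P = 221.5 − 0.5Q.
Monopoly sets MR = MC: 221.5 − Q = 65.5 + 1.5Q ⇒ Q = 62.4, P = 221.5 − 0.5·62.4 = 190.3.
CS = ½·(221.5 − 190.3)·62.4 = 973.44.
A perfectly discriminating monopolist sells every unit with P(Q) ≥ MC(Q), so output equals the competitive quantity Q = 78. Each buyer pays their reservation price, so CS = 0 and the firm captures all surplus.
CS = 0.
Change in consumer surplus: 0 − 973.44 = −973.44.

CS falls by 973.44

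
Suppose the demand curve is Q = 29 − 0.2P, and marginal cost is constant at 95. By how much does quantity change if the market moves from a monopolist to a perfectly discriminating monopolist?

Q rises by 5

Inverting demand: P = 145 − 5Q.
Monopoly sets MR = MC: 145 − 10Q = 95 ⇒ Q = 5, P = 145 − 5·5 = 120.
Under first-degree price discrimination the firm charges each unit its demand price and produces up to where P = MC, i.e. Q = 10. Consumer surplus is zero; producer surplus equals total surplus.
Change in quantity: 10 − 5 = 5.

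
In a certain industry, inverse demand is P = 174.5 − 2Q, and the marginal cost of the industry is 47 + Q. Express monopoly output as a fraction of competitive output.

Q_m/Q_c = 0.6

Monopoly sets MR = MC: 174.5 − 4Q = 47 + Q ⇒ Q = 25.5, P = 174.5 − 2·25.5 = 123.5.
Competitive equilibrium sets price equal to marginal cost: 174.5 − 2Q = 47 + Q, so Q = 42.5 and P = 89.5.
Ratio Q_m/Q_c = 25.5/42.5 = 0.6.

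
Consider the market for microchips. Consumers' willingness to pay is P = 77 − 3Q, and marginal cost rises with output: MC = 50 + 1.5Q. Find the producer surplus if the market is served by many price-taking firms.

Under competition P = MC: 77 − 3Q = 50 + 1.5Q ⇒ Q = 6, P = 59.
PS = P·Q − VC(Q) = 59·6 − (50·6 + ½·1.5·6²) = 27.

PS = 27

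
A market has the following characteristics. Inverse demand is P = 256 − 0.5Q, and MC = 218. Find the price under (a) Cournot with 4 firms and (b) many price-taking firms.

With 4 symmetric Cournot firms, each firm's FOC gives 256 − 2.5q = 218, so q = 15.2, Q = 4·15.2 = 60.8, and P = 225.6.
Under competition P = MC = 218, so Q = (256 − 218)/0.5 = 76.

Cournot: P = 225.6; Competition: P = 218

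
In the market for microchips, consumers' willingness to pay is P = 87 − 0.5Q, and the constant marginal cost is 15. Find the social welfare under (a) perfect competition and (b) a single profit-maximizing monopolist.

Competition: TS = 5184; Monopoly: TS = 3888

Under competition P = MC = 15, so Q = (87 − 15)/0.5 = 144.
CS = ½·(87 − 15)·144 = 5184; PS = (15 − 15)·144 = 0; TS = 5184.
Monopoly sets MR = MC: 87 − Q = 15 ⇒ Q = 72, P = 87 − 0.5·72 = 51.
CS = ½·(87 − 51)·72 = 1296; PS = (51 − 15)·72 = 2592; TS = 3888.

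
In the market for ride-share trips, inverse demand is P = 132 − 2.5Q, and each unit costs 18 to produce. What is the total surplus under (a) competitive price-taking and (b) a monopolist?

Perfect competition: P = MC = 18, so 132 − 2.5Q = 18 and Q = 45.6.
CS = ½·(132 − 18)·45.6 = 2599.2; PS = (18 − 18)·45.6 = 0; TS = 2599.2.
Monopoly sets MR = MC: 132 − 5Q = 18 ⇒ Q = 22.8, P = 132 − 2.5·22.8 = 75.
CS = ½·(132 − 75)·22.8 = 649.8; PS = (75 − 18)·22.8 = 1299.6; TS = 1949.4.

Competition: TS = 2599.2; Monopoly: TS = 1949.4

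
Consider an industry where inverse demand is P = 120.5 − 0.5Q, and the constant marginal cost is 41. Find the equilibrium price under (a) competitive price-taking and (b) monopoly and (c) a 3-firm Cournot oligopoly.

Competition: P = 41; Monopoly: P = 80.75; Cournot: P = 60.875

Under competition P = MC = 41, so Q = (120.5 − 41)/0.5 = 159.
Monopoly sets MR = MC: 120.5 − Q = 41 ⇒ Q = 79.5, P = 120.5 − 0.5·79.5 = 80.75.
Cournot with 3 identical firms: the symmetric best-response condition is 120.5 − 2q = 41. Each firm produces q = 39.75, total output Q = 119.25, price P = 60.875.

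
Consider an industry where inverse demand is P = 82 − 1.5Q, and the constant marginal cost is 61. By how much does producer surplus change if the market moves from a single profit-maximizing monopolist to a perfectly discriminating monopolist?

A monopolist chooses Q where MR = MC. MR = 82 − 3Q; setting this equal to 61 gives Q = 7 and P = 71.5.
PS = (71.5 − 61)·7 = 73.5.
With perfect price discrimination, output is the efficient level Q = 14 (where demand meets MC), but every buyer pays their willingness to pay: CS = 0 and PS = total surplus.
PS = ½·(82 − 61)·14 = 147.
Change in producer surplus: 147 − 73.5 = 73.5.

Producer surplus rises by 73.5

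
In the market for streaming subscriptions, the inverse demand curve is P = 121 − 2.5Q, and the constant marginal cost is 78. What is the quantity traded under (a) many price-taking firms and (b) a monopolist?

Under competition P = MC = 78, so Q = (121 − 78)/2.5 = 17.2.
The monopolist equates marginal revenue to marginal cost: 121 − 5Q = 78, so Q = 8.6. From demand, P = 99.5.

Competition: Q = 17.2; Monopoly: Q = 8.6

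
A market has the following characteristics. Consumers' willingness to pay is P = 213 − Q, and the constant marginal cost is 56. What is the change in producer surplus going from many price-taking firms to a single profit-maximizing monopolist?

Producer surplus rises by 6162.25

Under competition P = MC = 56, so Q = (213 − 56)/1 = 157.
PS = (56 − 56)·157 = 0.
A monopolist chooses Q where MR = MC. MR = 213 − 2Q; setting this equal to 56 gives Q = 78.5 and P = 134.5.
PS = (134.5 − 56)·78.5 = 6162.25.
Change in producer surplus: 6162.25 − 0 = 6162.25.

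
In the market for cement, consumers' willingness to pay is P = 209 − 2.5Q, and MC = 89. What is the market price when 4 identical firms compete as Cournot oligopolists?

P = 113

With 4 symmetric Cournot firms, each firm's FOC gives 209 − 12.5q = 89, so q = 9.6, Q = 4·9.6 = 38.4, and P = 113.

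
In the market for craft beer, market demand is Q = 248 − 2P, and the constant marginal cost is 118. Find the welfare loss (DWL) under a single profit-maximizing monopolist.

Inverting demand: P = 124 − 0.5Q.
Under competition P = MC = 118, so Q = (124 − 118)/0.5 = 12.
A monopolist chooses Q where MR = MC. MR = 124 − Q; setting this equal to 118 gives Q = 6 and P = 121.
DWL is the triangle between Q = 6 and Q = 12: ½·(12 − 6)·(121 − 118) = 9.

DWL = 9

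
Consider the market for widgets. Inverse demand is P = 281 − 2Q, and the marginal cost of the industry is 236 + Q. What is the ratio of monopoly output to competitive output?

The monopolist equates marginal revenue to marginal cost: 281 − 4Q = 236 + Q, so Q = 9. From demand, P = 263.
Competitive equilibrium sets price equal to marginal cost: 281 − 2Q = 236 + Q, so Q = 15 and P = 251.
Ratio Q_m/Q_c = 9/15 = 0.6.

Q_m/Q_c = 0.6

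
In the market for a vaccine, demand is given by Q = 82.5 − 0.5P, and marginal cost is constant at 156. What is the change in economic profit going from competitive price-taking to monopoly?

Inverting demand: P = 165 − 2Q.
Under competition P = MC = 156, so Q = (165 − 156)/2 = 4.5.
Profit = (156 − 156)·4.5 = 0.
The monopolist equates marginal revenue to marginal cost: 165 − 4Q = 156, so Q = 2.25. From demand, P = 160.5.
Profit = (160.5 − 156)·2.25 = 10.125.
Change in economic profit: 10.125 − 0 = 10.125.

Economic profit rises by 10.125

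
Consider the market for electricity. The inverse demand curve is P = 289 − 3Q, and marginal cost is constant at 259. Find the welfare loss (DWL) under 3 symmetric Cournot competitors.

DWL = 9.375

Under competition P = MC = 259, so Q = (289 − 259)/3 = 10.
With 3 symmetric Cournot firms, each firm's FOC gives 289 − 12q = 259, so q = 2.5, Q = 3·2.5 = 7.5, and P = 266.5.
DWL is the triangle between Q = 7.5 and Q = 10: ½·(10 − 7.5)·(266.5 − 259) = 9.375.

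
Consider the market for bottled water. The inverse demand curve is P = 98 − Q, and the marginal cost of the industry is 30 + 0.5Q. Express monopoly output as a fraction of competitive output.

Q_m/Q_c = 0.6

A monopolist chooses Q where MR = MC. MR = 98 − 2Q; setting this equal to 30 + 0.5Q gives Q = 27.2 and P = 70.8.
Competitive equilibrium sets price equal to marginal cost: 98 − Q = 30 + 0.5Q, so Q = 136/3 and P = 158/3.
Ratio Q_m/Q_c = 27.2/(136/3) = 0.6.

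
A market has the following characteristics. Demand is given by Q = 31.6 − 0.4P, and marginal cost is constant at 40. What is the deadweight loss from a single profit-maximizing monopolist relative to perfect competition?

DWL = 76.05

Inverting demand: P = 79 − 2.5Q.
Under competition P = MC = 40, so Q = (79 − 40)/2.5 = 15.6.
Monopoly sets MR = MC: 79 − 5Q = 40 ⇒ Q = 7.8, P = 79 − 2.5·7.8 = 59.5.
DWL is the triangle between Q = 7.8 and Q = 15.6: ½·(15.6 − 7.8)·(59.5 − 40) = 76.05.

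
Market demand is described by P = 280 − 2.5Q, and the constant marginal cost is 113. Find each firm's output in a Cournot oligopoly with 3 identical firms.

With 3 symmetric Cournot firms, each firm's FOC gives 280 − 10q = 113, so q = 16.7, Q = 3·16.7 = 50.1, and P = 154.75.

q_i = 16.7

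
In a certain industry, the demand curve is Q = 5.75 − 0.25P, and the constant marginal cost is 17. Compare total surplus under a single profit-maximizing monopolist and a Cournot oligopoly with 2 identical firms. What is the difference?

Inverting demand: P = 23 − 4Q.
The monopolist equates marginal revenue to marginal cost: 23 − 8Q = 17, so Q = 0.75. From demand, P = 20.
CS = ½·(23 − 20)·0.75 = 1.125; PS = (20 − 17)·0.75 = 2.25; TS = 3.375.
With 2 symmetric Cournot firms, each firm's FOC gives 23 − 12q = 17, so q = 0.5, Q = 2·0.5 = 1, and P = 19.
CS = ½·(23 − 19)·1 = 2; PS = (19 − 17)·1 = 2; TS = 4.
Change in total surplus: 4 − 3.375 = 0.625.

Total surplus rises by 0.625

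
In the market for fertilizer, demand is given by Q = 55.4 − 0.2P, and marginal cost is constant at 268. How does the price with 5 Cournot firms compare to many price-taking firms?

Cournot: P = 269.5; Competition: P = 268

Inverting demand: P = 277 − 5Q.
Cournot with 5 identical firms: the symmetric best-response condition is 277 − 30q = 268. Each firm produces q = 0.3, total output Q = 1.5, price P = 269.5.
Competitive firms price at marginal cost: P = 268, giving Q = 1.8.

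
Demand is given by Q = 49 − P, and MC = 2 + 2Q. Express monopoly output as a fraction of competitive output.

Q_m/Q_c = 0.75

Inverting demand: P = 49 − Q.
The monopolist equates marginal revenue to marginal cost: 49 − 2Q = 2 + 2Q, so Q = 11.75. From demand, P = 37.25.
Under competition P = MC: 49 − Q = 2 + 2Q ⇒ Q = 47/3, P = 100/3.
Ratio Q_m/Q_c = 11.75/(47/3) = 0.75.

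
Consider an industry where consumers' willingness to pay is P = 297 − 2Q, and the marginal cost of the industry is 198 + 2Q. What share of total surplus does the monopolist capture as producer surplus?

A monopolist chooses Q where MR = MC. MR = 297 − 4Q; setting this equal to 198 + 2Q gives Q = 16.5 and P = 264.
CS = ½·(297 − 264)·16.5 = 272.25.
PS = P·Q − VC(Q) = 264·16.5 − (198·16.5 + ½·2·16.5²) = 816.75.
Share captured = PS/TS = 816.75/1089 = 0.75.

PS/TS = 0.75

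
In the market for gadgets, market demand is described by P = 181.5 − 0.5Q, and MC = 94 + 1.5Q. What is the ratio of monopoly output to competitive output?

The monopolist equates marginal revenue to marginal cost: 181.5 − Q = 94 + 1.5Q, so Q = 35. From demand, P = 164.
Competitive equilibrium sets price equal to marginal cost: 181.5 − 0.5Q = 94 + 1.5Q, so Q = 43.75 and P = 159.625.
Ratio Q_m/Q_c = 35/43.75 = 0.8.

Q_m/Q_c = 0.8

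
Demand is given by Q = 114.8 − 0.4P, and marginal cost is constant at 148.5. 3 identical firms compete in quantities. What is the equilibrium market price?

Inverting demand: P = 287 − 2.5Q.
Cournot with 3 identical firms: the symmetric best-response condition is 287 − 10q = 148.5. Each firm produces q = 13.85, total output Q = 41.55, price P = 183.125.

P = 183.125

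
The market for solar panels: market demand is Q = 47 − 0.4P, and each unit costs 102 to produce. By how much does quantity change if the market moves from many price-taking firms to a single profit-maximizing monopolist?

Inverting demand: P = 117.5 − 2.5Q.
Under competition P = MC = 102, so Q = (117.5 − 102)/2.5 = 6.2.
The monopolist equates marginal revenue to marginal cost: 117.5 − 5Q = 102, so Q = 3.1. From demand, P = 109.75.
Change in quantity: 3.1 − 6.2 = −3.1.

Q falls by 3.1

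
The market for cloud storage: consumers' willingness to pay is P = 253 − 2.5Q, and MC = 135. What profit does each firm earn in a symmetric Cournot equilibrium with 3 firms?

In a 3-firm Cournot equilibrium, symmetry and the first-order condition give q = (253 − 135)/(10) = 11.8. So Q = 35.4 and P = 164.5.
Each firm's profit = (164.5 − 135)·11.8 = 348.1.

π_i = 348.1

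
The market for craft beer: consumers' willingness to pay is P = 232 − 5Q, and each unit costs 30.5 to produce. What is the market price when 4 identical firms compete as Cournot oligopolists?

P = 70.8

With 4 symmetric Cournot firms, each firm's FOC gives 232 − 25q = 30.5, so q = 8.06, Q = 4·8.06 = 32.24, and P = 70.8.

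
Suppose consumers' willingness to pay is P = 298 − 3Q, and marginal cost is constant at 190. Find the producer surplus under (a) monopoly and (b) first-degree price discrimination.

Monopoly sets MR = MC: 298 − 6Q = 190 ⇒ Q = 18, P = 298 − 3·18 = 244.
PS = (244 − 190)·18 = 972.
Under first-degree price discrimination the firm charges each unit its demand price and produces up to where P = MC, i.e. Q = 36. Consumer surplus is zero; producer surplus equals total surplus.
PS = ½·(298 − 190)·36 = 1944.

Monopoly: PS = 972; Perfect PD: PS = 1944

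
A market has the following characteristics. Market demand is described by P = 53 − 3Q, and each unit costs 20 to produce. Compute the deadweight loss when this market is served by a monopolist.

Perfect competition: P = MC = 20, so 53 − 3Q = 20 and Q = 11.
Monopoly sets MR = MC: 53 − 6Q = 20 ⇒ Q = 5.5, P = 53 − 3·5.5 = 36.5.
DWL is the triangle between Q = 5.5 and Q = 11: ½·(11 − 5.5)·(36.5 − 20) = 45.375.

DWL = 45.375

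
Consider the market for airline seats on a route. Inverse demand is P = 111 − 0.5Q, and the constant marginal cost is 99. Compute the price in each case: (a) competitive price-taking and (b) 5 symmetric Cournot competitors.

Under competition P = MC = 99, so Q = (111 − 99)/0.5 = 24.
With 5 symmetric Cournot firms, each firm's FOC gives 111 − 3q = 99, so q = 4, Q = 5·4 = 20, and P = 101.

Competition: P = 99; Cournot: P = 101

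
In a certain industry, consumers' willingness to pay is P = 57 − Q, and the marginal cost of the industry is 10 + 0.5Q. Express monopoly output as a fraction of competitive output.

A monopolist chooses Q where MR = MC. MR = 57 − 2Q; setting this equal to 10 + 0.5Q gives Q = 18.8 and P = 38.2.
Under competition P = MC: 57 − Q = 10 + 0.5Q ⇒ Q = 94/3, P = 77/3.
Ratio Q_m/Q_c = 18.8/(94/3) = 0.6.

Q_m/Q_c = 0.6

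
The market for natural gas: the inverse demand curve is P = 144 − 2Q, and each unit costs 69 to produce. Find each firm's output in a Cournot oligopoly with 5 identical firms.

q_i = 6.25

In a 5-firm Cournot equilibrium, symmetry and the first-order condition give q = (144 − 69)/(12) = 6.25. So Q = 31.25 and P = 81.5.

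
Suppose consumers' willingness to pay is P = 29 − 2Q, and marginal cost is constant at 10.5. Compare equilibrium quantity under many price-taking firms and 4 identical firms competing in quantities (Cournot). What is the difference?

Perfect competition: P = MC = 10.5, so 29 − 2Q = 10.5 and Q = 9.25.
With 4 symmetric Cournot firms, each firm's FOC gives 29 − 10q = 10.5, so q = 1.85, Q = 4·1.85 = 7.4, and P = 14.2.
Change in equilibrium quantity: 7.4 − 9.25 = −1.85.

Equilibrium quantity falls by 1.85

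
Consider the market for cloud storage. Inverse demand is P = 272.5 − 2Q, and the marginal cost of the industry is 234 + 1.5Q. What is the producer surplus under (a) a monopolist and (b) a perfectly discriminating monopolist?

Monopoly sets MR = MC: 272.5 − 4Q = 234 + 1.5Q ⇒ Q = 7, P = 272.5 − 2·7 = 258.5.
PS = P·Q − VC(Q) = 258.5·7 − (234·7 + ½·1.5·7²) = 134.75.
With perfect price discrimination, output is the efficient level Q = 11 (where demand meets MC), but every buyer pays their willingness to pay: CS = 0 and PS = total surplus.
PS = ½·(272.5 − 234)·11 = 211.75.

Monopoly: PS = 134.75; Perfect PD: PS = 211.75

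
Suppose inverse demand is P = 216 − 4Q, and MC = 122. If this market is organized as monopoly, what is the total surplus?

A monopolist chooses Q where MR = MC. MR = 216 − 8Q; setting this equal to 122 gives Q = 11.75 and P = 169.
CS = ½·(216 − 169)·11.75 = 276.125; PS = (169 − 122)·11.75 = 552.25; TS = 828.375.

TS = 828.375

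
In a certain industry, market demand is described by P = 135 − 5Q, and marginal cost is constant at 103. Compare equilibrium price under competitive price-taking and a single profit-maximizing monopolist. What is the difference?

Under competition P = MC = 103, so Q = (135 − 103)/5 = 6.4.
Monopoly sets MR = MC: 135 − 10Q = 103 ⇒ Q = 3.2, P = 135 − 5·3.2 = 119.
Change in equilibrium price: 119 − 103 = 16.

P rises by 16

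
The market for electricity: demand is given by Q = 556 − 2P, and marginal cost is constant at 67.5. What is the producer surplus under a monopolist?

Inverting demand: P = 278 − 0.5Q.
Monopoly sets MR = MC: 278 − Q = 67.5 ⇒ Q = 210.5, P = 278 − 0.5·210.5 = 172.75.
PS = (172.75 − 67.5)·210.5 = 22155.125.

PS = 22155.125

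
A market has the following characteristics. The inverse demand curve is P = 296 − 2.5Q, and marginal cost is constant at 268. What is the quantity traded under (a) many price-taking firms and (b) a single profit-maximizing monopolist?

Perfect competition: P = MC = 268, so 296 − 2.5Q = 268 and Q = 11.2.
The monopolist equates marginal revenue to marginal cost: 296 − 5Q = 268, so Q = 5.6. From demand, P = 282.

Competition: Q = 11.2; Monopoly: Q = 5.6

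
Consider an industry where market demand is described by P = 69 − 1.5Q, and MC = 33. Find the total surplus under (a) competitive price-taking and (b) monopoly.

Under competition P = MC = 33, so Q = (69 − 33)/1.5 = 24.
CS = ½·(69 − 33)·24 = 432; PS = (33 − 33)·24 = 0; TS = 432.
The monopolist equates marginal revenue to marginal cost: 69 − 3Q = 33, so Q = 12. From demand, P = 51.
CS = ½·(69 − 51)·12 = 108; PS = (51 − 33)·12 = 216; TS = 324.

Competition: TS = 432; Monopoly: TS = 324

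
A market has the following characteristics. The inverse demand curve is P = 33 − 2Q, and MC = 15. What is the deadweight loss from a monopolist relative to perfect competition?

Competitive firms price at marginal cost: P = 15, giving Q = 9.
The monopolist equates marginal revenue to marginal cost: 33 − 4Q = 15, so Q = 4.5. From demand, P = 24.
DWL is the triangle between Q = 4.5 and Q = 9: ½·(9 − 4.5)·(24 − 15) = 20.25.

DWL = 20.25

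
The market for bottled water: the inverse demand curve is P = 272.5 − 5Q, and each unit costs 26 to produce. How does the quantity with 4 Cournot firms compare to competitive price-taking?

With 4 symmetric Cournot firms, each firm's FOC gives 272.5 − 25q = 26, so q = 9.86, Q = 4·9.86 = 39.44, and P = 75.3.
Competitive firms price at marginal cost: P = 26, giving Q = 49.3.

Cournot: Q = 39.44; Competition: Q = 49.3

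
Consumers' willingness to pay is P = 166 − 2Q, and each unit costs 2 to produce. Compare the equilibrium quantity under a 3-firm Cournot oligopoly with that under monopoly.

Cournot with 3 identical firms: the symmetric best-response condition is 166 − 8q = 2. Each firm produces q = 20.5, total output Q = 61.5, price P = 43.
A monopolist chooses Q where MR = MC. MR = 166 − 4Q; setting this equal to 2 gives Q = 41 and P = 84.

Cournot: Q = 61.5; Monopoly: Q = 41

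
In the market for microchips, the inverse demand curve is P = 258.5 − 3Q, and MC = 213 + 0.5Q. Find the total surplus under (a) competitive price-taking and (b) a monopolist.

Competitive equilibrium sets price equal to marginal cost: 258.5 − 3Q = 213 + 0.5Q, so Q = 13 and P = 219.5.
CS = ½·(258.5 − 219.5)·13 = 253.5; PS = (219.5·13 − 213·13 − ½·0.5·13²) = 42.25; TS = 295.75.
The monopolist equates marginal revenue to marginal cost: 258.5 − 6Q = 213 + 0.5Q, so Q = 7. From demand, P = 237.5.
CS = ½·(258.5 − 237.5)·7 = 73.5; PS = (237.5·7 − 213·7 − ½·0.5·7²) = 159.25; TS = 232.75.

Competition: TS = 295.75; Monopoly: TS = 232.75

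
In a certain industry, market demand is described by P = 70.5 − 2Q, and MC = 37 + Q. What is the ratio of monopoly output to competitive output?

Q_m/Q_c = 0.6

The monopolist equates marginal revenue to marginal cost: 70.5 − 4Q = 37 + Q, so Q = 6.7. From demand, P = 57.1.
Competitive equilibrium sets price equal to marginal cost: 70.5 − 2Q = 37 + Q, so Q = 67/6 and P = 289/6.
Ratio Q_m/Q_c = 6.7/(67/6) = 0.6.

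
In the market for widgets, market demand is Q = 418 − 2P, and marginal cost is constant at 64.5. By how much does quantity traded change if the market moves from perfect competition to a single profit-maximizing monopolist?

Inverting demand: P = 209 − 0.5Q.
Under competition P = MC = 64.5, so Q = (209 − 64.5)/0.5 = 289.
A monopolist chooses Q where MR = MC. MR = 209 − Q; setting this equal to 64.5 gives Q = 144.5 and P = 136.75.
Change in quantity traded: 144.5 − 289 = −144.5.

Q falls by 144.5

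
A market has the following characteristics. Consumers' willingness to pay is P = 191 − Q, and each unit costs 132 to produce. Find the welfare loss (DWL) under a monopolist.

DWL = 435.125

Under competition P = MC = 132, so Q = (191 − 132)/1 = 59.
A monopolist chooses Q where MR = MC. MR = 191 − 2Q; setting this equal to 132 gives Q = 29.5 and P = 161.5.
DWL is the triangle between Q = 29.5 and Q = 59: ½·(59 − 29.5)·(161.5 − 132) = 435.125.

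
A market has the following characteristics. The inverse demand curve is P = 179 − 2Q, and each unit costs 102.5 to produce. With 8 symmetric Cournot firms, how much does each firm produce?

Cournot with 8 identical firms: the symmetric best-response condition is 179 − 18q = 102.5. Each firm produces q = 4.25, total output Q = 34, price P = 111.

q_i = 4.25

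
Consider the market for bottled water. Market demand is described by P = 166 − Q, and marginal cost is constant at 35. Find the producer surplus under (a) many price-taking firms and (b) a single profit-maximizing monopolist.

Competition: PS = 0; Monopoly: PS = 4290.25

Perfect competition: P = MC = 35, so 166 − Q = 35 and Q = 131.
PS = (35 − 35)·131 = 0.
The monopolist equates marginal revenue to marginal cost: 166 − 2Q = 35, so Q = 65.5. From demand, P = 100.5.
PS = (100.5 − 35)·65.5 = 4290.25.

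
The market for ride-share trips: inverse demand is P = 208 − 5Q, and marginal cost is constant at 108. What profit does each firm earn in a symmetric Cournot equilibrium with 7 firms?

π_i = 31.25

Cournot with 7 identical firms: the symmetric best-response condition is 208 − 40q = 108. Each firm produces q = 2.5, total output Q = 17.5, price P = 120.5.
Each firm's profit = (120.5 − 108)·2.5 = 31.25.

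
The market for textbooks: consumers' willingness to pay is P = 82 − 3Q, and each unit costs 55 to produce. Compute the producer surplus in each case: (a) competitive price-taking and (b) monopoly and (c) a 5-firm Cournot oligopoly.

Perfect competition: P = MC = 55, so 82 − 3Q = 55 and Q = 9.
PS = (55 − 55)·9 = 0.
A monopolist chooses Q where MR = MC. MR = 82 − 6Q; setting this equal to 55 gives Q = 4.5 and P = 68.5.
PS = (68.5 − 55)·4.5 = 60.75.
In a 5-firm Cournot equilibrium, symmetry and the first-order condition give q = (82 − 55)/(18) = 1.5. So Q = 7.5 and P = 59.5.
PS = (59.5 − 55)·7.5 = 33.75.

Competition: PS = 0; Monopoly: PS = 60.75; Cournot: PS = 33.75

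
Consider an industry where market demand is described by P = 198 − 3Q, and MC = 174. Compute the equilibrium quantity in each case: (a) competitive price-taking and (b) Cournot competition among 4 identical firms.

Perfect competition: P = MC = 174, so 198 − 3Q = 174 and Q = 8.
In a 4-firm Cournot equilibrium, symmetry and the first-order condition give q = (198 − 174)/(15) = 1.6. So Q = 6.4 and P = 178.8.

Competition: Q = 8; Cournot: Q = 6.4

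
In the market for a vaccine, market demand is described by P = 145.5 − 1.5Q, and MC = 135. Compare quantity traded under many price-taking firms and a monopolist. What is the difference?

Q falls by 3.5

Under competition P = MC = 135, so Q = (145.5 − 135)/1.5 = 7.
The monopolist equates marginal revenue to marginal cost: 145.5 − 3Q = 135, so Q = 3.5. From demand, P = 140.25.
Change in quantity traded: 3.5 − 7 = −3.5.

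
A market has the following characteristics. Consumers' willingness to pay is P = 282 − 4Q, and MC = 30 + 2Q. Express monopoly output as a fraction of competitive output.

Q_m/Q_c = 0.6

A monopolist chooses Q where MR = MC. MR = 282 − 8Q; setting this equal to 30 + 2Q gives Q = 25.2 and P = 181.2.
Under competition P = MC: 282 − 4Q = 30 + 2Q ⇒ Q = 42, P = 114.
Ratio Q_m/Q_c = 25.2/42 = 0.6.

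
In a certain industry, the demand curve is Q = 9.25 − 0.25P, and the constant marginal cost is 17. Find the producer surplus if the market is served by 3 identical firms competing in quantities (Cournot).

Inverting demand: P = 37 − 4Q.
With 3 symmetric Cournot firms, each firm's FOC gives 37 − 16q = 17, so q = 1.25, Q = 3·1.25 = 3.75, and P = 22.
PS = (22 − 17)·3.75 = 18.75.

PS = 18.75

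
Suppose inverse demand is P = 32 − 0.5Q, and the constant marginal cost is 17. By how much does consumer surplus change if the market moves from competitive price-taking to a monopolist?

Competitive firms price at marginal cost: P = 17, giving Q = 30.
CS = ½·(32 − 17)·30 = 225.
Monopoly sets MR = MC: 32 − Q = 17 ⇒ Q = 15, P = 32 − 0.5·15 = 24.5.
CS = ½·(32 − 24.5)·15 = 56.25.
Change in consumer surplus: 56.25 − 225 = −168.75.

Consumer surplus falls by 168.75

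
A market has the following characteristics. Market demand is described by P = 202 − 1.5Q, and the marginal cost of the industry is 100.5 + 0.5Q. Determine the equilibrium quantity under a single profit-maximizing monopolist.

Q = 29

Monopoly sets MR = MC: 202 − 3Q = 100.5 + 0.5Q ⇒ Q = 29, P = 202 − 1.5·29 = 158.5.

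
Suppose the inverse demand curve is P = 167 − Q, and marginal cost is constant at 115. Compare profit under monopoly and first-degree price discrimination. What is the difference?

Profit rises by 676

Monopoly sets MR = MC: 167 − 2Q = 115 ⇒ Q = 26, P = 167 − 26 = 141.
Profit = (141 − 115)·26 = 676.
With perfect price discrimination, output is the efficient level Q = 52 (where demand meets MC), but every buyer pays their willingness to pay: CS = 0 and PS = total surplus.
PS equals the full surplus area, 1352. Profit = 1352 = 1352.
Change in profit: 1352 − 676 = 676.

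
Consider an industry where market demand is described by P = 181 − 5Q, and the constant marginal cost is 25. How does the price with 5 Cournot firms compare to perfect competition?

With 5 symmetric Cournot firms, each firm's FOC gives 181 − 30q = 25, so q = 5.2, Q = 5·5.2 = 26, and P = 51.
Perfect competition: P = MC = 25, so 181 − 5Q = 25 and Q = 31.2.

Cournot: P = 51; Competition: P = 25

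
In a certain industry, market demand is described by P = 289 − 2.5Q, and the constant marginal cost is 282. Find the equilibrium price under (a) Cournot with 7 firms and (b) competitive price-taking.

Cournot: P = 282.875; Competition: P = 282

In a 7-firm Cournot equilibrium, symmetry and the first-order condition give q = (289 − 282)/(20) = 0.35. So Q = 2.45 and P = 282.875.
Under competition P = MC = 282, so Q = (289 − 282)/2.5 = 2.8.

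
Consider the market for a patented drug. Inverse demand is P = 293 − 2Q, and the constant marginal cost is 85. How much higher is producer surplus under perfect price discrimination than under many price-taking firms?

PS rises by 10816

Competitive firms price at marginal cost: P = 85, giving Q = 104.
PS = (85 − 85)·104 = 0.
With perfect price discrimination, output is the efficient level Q = 104 (where demand meets MC), but every buyer pays their willingness to pay: CS = 0 and PS = total surplus.
PS = ½·(293 − 85)·104 = 10816.
Change in producer surplus: 10816 − 0 = 10816.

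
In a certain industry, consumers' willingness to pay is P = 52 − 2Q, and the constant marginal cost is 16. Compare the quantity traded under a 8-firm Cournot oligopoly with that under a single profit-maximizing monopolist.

Cournot: Q = 16; Monopoly: Q = 9

With 8 symmetric Cournot firms, each firm's FOC gives 52 − 18q = 16, so q = 2, Q = 8·2 = 16, and P = 20.
The monopolist equates marginal revenue to marginal cost: 52 − 4Q = 16, so Q = 9. From demand, P = 34.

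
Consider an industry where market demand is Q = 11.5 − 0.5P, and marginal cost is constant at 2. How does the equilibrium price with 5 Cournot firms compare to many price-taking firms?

Cournot: P = 5.5; Competition: P = 2

Inverting demand: P = 23 − 2Q.
With 5 symmetric Cournot firms, each firm's FOC gives 23 − 12q = 2, so q = 1.75, Q = 5·1.75 = 8.75, and P = 5.5.
Competitive firms price at marginal cost: P = 2, giving Q = 10.5.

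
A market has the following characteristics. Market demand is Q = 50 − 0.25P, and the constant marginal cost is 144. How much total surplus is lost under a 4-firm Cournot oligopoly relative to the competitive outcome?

Inverting demand: P = 200 − 4Q.
Under competition P = MC = 144, so Q = (200 − 144)/4 = 14.
With 4 symmetric Cournot firms, each firm's FOC gives 200 − 20q = 144, so q = 2.8, Q = 4·2.8 = 11.2, and P = 155.2.
DWL is the triangle between Q = 11.2 and Q = 14: ½·(14 − 11.2)·(155.2 − 144) = 15.68.

DWL = 15.68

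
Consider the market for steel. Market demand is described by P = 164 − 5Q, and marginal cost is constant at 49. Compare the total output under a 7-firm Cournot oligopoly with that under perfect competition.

With 7 symmetric Cournot firms, each firm's FOC gives 164 − 40q = 49, so q = 2.875, Q = 7·2.875 = 20.125, and P = 63.375.
Under competition P = MC = 49, so Q = (164 − 49)/5 = 23.

Cournot: Q = 20.125; Competition: Q = 23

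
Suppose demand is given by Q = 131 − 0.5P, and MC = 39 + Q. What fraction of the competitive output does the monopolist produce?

Inverting demand: P = 262 − 2Q.
A monopolist chooses Q where MR = MC. MR = 262 − 4Q; setting this equal to 39 + Q gives Q = 44.6 and P = 172.8.
Under competition P = MC: 262 − 2Q = 39 + Q ⇒ Q = 223/3, P = 340/3.
Ratio Q_m/Q_c = 44.6/(223/3) = 0.6.

Q_m/Q_c = 0.6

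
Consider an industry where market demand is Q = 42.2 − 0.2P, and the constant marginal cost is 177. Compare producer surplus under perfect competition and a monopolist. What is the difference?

Inverting demand: P = 211 − 5Q.
Competitive firms price at marginal cost: P = 177, giving Q = 6.8.
PS = (177 − 177)·6.8 = 0.
Monopoly sets MR = MC: 211 − 10Q = 177 ⇒ Q = 3.4, P = 211 − 5·3.4 = 194.
PS = (194 − 177)·3.4 = 57.8.
Change in producer surplus: 57.8 − 0 = 57.8.

Producer surplus rises by 57.8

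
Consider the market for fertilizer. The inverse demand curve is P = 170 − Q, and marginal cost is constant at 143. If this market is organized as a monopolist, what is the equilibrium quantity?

Q = 13.5

A monopolist chooses Q where MR = MC. MR = 170 − 2Q; setting this equal to 143 gives Q = 13.5 and P = 156.5.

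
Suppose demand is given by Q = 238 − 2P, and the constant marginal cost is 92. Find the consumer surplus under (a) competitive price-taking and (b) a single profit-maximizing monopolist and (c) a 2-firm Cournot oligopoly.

Inverting demand: P = 119 − 0.5Q.
Under competition P = MC = 92, so Q = (119 − 92)/0.5 = 54.
CS = ½·(119 − 92)·54 = 729.
A monopolist chooses Q where MR = MC. MR = 119 − Q; setting this equal to 92 gives Q = 27 and P = 105.5.
CS = ½·(119 − 105.5)·27 = 182.25.
With 2 symmetric Cournot firms, each firm's FOC gives 119 − 1.5q = 92, so q = 18, Q = 2·18 = 36, and P = 101.
CS = ½·(119 − 101)·36 = 324.

Competition: CS = 729; Monopoly: CS = 182.25; Cournot: CS = 324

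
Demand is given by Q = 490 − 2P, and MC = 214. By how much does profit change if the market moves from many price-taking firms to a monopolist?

Inverting demand: P = 245 − 0.5Q.
Perfect competition: P = MC = 214, so 245 − 0.5Q = 214 and Q = 62.
Profit = (214 − 214)·62 = 0.
The monopolist equates marginal revenue to marginal cost: 245 − Q = 214, so Q = 31. From demand, P = 229.5.
Profit = (229.5 − 214)·31 = 480.5.
Change in profit: 480.5 − 0 = 480.5.

π rises by 480.5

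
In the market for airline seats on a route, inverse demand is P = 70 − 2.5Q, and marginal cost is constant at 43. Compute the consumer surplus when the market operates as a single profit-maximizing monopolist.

The monopolist equates marginal revenue to marginal cost: 70 − 5Q = 43, so Q = 5.4. From demand, P = 56.5.
CS = ½·(70 − 56.5)·5.4 = 36.45.

CS = 36.45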